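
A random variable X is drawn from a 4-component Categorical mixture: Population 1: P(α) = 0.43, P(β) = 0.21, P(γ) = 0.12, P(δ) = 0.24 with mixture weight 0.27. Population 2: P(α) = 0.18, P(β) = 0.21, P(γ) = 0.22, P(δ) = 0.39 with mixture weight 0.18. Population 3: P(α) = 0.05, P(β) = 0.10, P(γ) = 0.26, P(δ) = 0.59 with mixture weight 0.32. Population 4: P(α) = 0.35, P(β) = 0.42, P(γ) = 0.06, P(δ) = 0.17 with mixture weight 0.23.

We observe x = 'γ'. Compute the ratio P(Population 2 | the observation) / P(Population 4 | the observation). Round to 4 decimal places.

Only the two components matter; the odds are (π_i f_i(x)) / (π_j f_j(x)).
Categorical probabilities:
  p_1 = 0.12
  p_2 = 0.22
  p_3 = 0.26
  p_4 = 0.06
0.0396 / 0.0138 ≈ 2.8696

2.8696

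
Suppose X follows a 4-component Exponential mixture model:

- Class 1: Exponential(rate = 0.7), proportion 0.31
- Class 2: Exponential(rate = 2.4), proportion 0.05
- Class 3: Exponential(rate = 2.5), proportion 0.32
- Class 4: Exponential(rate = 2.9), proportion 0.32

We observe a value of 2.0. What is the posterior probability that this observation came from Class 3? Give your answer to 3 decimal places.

Apply Bayes' rule: the posterior for each component is proportional to its prior times its likelihood at x.
Exponential densities:
  f_1 = 0.7·e^(−0.7·2.0) = 0.7·e^(−1.4000) = 0.172618
  f_2 = 2.4·e^(−2.4·2.0) = 2.4·e^(−4.8000) = 0.0197514
  f_3 = 2.5·e^(−2.5·2.0) = 2.5·e^(−5.0000) = 0.0168449
  f_4 = 2.9·e^(−2.9·2.0) = 2.9·e^(−5.8000) = 0.00877991
Multiply by the mixture weights:
  π_1·f_1 = 0.31 × 0.172618 = 0.0535115
  π_2·f_2 = 0.05 × 0.0197514 = 0.00098757
  π_3·f_3 = 0.32 × 0.0168449 = 0.00539036
  π_4·f_4 = 0.32 × 0.00877991 = 0.00280957
Denominator: 0.0535115 + 0.00098757 + 0.00539036 + 0.00280957 = 0.062699
P(Class 3 | 2.0) = 0.00539036 / 0.062699 ≈ 0.086

0.086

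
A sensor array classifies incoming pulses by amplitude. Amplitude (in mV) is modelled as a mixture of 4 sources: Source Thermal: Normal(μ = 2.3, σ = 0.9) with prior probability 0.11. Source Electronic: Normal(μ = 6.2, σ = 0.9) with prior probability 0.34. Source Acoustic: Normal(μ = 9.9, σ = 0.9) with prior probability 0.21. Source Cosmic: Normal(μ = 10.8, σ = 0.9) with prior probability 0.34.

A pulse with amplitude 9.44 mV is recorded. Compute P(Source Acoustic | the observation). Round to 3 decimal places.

0.628

Posterior ∝ prior × likelihood, so P(k | x) ∝ P(Z=k) f_k(x); normalise over all components.
Evaluate each component's likelihood at the observed value:
  p_Thermal = 9.54779e-15
  p_Electronic = 0.000679891
  p_Acoustic = 0.388992
  p_Cosmic = 0.141521
Unnormalised posteriors:
  P(Z=Thermal)·p_Thermal = 0.11 × 9.54779e-15 = 1.05026e-15
  P(Z=Electronic)·p_Electronic = 0.34 × 0.000679891 = 0.000231163
  P(Z=Acoustic)·p_Acoustic = 0.21 × 0.388992 = 0.0816884
  P(Z=Cosmic)·p_Cosmic = 0.34 × 0.141521 = 0.0481172
Denominator: 1.05026e-15 + 0.000231163 + 0.0816884 + 0.0481172 = 0.130037
P(Source Acoustic | x) ≈ 0.628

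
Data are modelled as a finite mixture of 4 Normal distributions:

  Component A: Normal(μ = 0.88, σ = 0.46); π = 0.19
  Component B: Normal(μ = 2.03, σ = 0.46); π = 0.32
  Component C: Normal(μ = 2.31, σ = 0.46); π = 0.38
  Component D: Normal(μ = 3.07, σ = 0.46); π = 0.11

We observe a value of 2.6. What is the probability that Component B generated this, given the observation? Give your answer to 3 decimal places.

0.283

Apply Bayes' rule: the posterior for each component is proportional to its prior times its likelihood at x.
Component likelihoods at x = 2.6:
  f_A = (1/(0.46·√(2π)))·exp(−(2.6−0.88)²/(2·0.46²)) = 0.867266·exp(-6.99055) = 0.000798354
  f_B = (1/(0.46·√(2π)))·exp(−(2.6−2.03)²/(2·0.46²)) = 0.867266·exp(-0.76772) = 0.402471
  f_C = (1/(0.46·√(2π)))·exp(−(2.6−2.31)²/(2·0.46²)) = 0.867266·exp(-0.19872) = 0.710964
  f_D = (1/(0.46·√(2π)))·exp(−(2.6−3.07)²/(2·0.46²)) = 0.867266·exp(-0.52198) = 0.51459
Weight by the priors:
  w_A·f_A = 0.19 × 0.000798354 = 0.000151687
  w_B·f_B = 0.32 × 0.402471 = 0.128791
  w_C·f_C = 0.38 × 0.710964 = 0.270166
  w_D·f_D = 0.11 × 0.51459 = 0.0566049
Normaliser: 0.000151687 + 0.128791 + 0.270166 + 0.0566049 = 0.455714
Responsibility of Component B: 0.128791 / 0.455714 ≈ 0.283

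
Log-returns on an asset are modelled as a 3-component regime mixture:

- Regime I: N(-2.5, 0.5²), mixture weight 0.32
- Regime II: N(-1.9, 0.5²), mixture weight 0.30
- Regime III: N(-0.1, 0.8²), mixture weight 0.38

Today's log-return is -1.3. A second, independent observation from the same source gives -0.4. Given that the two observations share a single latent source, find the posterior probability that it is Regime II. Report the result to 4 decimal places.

0.0349

P(component k | x) = P(Z=k)·f_k(x) / marginal(x), where marginal(x) = Σ_j P(Z=j)·f_j(x).
Since both observations come from the same component, the likelihood for component k is f_k(x₁)·f_k(x₂).
  p_I = [0.0447891] × [0.000117886] = 5.28001e-06
  p_II = [0.388372] × [0.0088637] = 0.00344241
  p_III = [0.161897] × [0.464819] = 0.0752528
Prior × likelihood for each component:
  P(Z=I)·p_I = 0.32 × 5.28001e-06 = 1.6896e-06
  P(Z=II)·p_II = 0.30 × 0.00344241 = 0.00103272
  P(Z=III)·p_III = 0.38 × 0.0752528 = 0.0285961
Sum: 1.6896e-06 + 0.00103272 + 0.0285961 = 0.0296305
P(Regime II | x₁,x₂) = 0.00103272 / 0.0296305 ≈ 0.0349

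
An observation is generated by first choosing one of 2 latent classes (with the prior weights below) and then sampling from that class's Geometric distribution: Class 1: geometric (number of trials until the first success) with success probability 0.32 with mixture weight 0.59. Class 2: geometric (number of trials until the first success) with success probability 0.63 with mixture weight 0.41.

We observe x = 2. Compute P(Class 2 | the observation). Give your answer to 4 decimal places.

Posterior ∝ prior × likelihood, so P(k | x) ∝ π_k f_k(x); normalise over all components.
Geometric probabilities:
  p_1 = 0.32·(1−0.32)^1 = 0.32·0.68 = 0.2176
  p_2 = 0.63·(1−0.63)^1 = 0.63·0.37 = 0.2331
Weight by the priors:
  π_1·p_1 = 0.59 × 0.2176 = 0.128384
  π_2·p_2 = 0.41 × 0.2331 = 0.095571
Marginal: 0.128384 + 0.095571 = 0.223955
P(Class 2 | data) = 0.095571 / 0.223955 ≈ 0.4267

0.4267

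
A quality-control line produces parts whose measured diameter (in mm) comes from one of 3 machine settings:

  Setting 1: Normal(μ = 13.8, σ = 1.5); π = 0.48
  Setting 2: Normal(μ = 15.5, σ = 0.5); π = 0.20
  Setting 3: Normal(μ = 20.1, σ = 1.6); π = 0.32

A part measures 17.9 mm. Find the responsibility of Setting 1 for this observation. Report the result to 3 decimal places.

P(component k | x) = π_k·f_k(x) / marginal(x), where marginal(x) = Σ_j π_j·f_j(x).
Normal densities:
  f_1 = (1/(1.5·√(2π)))·exp(−(17.9−13.8)²/(2·1.5²)) = 0.265962·exp(-3.73556) = 0.00634582
  f_2 = (1/(0.5·√(2π)))·exp(−(17.9−15.5)²/(2·0.5²)) = 0.797885·exp(-11.52000) = 7.9226e-06
  f_3 = (1/(1.6·√(2π)))·exp(−(17.9−20.1)²/(2·1.6²)) = 0.249339·exp(-0.94531) = 0.0968827
Multiply by the mixture weights:
  π_1·f_1 = 0.48 × 0.00634582 = 0.00304599
  π_2·f_2 = 0.20 × 7.9226e-06 = 1.58452e-06
  π_3·f_3 = 0.32 × 0.0968827 = 0.0310025
Denominator: 0.00304599 + 1.58452e-06 + 0.0310025 = 0.03405
So the posterior for Setting 1 is 0.00304599 / 0.03405 ≈ 0.089.

0.089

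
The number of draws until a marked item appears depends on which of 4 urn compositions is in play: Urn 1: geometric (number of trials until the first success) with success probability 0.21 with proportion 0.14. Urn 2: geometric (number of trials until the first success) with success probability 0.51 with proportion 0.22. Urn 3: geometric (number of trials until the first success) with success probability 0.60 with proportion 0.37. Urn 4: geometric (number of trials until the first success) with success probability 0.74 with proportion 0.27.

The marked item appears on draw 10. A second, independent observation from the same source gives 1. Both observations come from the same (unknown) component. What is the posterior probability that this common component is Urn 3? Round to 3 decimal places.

0.040

Apply Bayes' rule: the posterior for each component is proportional to its prior times its likelihood at x.
Since both observations come from the same component, the likelihood for component k is f_k(x₁)·f_k(x₂).
  f_1 = [0.21·(1−0.21)^9 = 0.21·0.119852 = 0.0251688] × [0.21] = 0.00528546
  f_2 = [0.51·(1−0.51)^9 = 0.51·0.00162841 = 0.000830491] × [0.51] = 0.00042355
  f_3 = [0.60·(1−0.60)^9 = 0.60·0.000262144 = 0.000157286] × [0.6] = 9.43718e-05
  f_4 = [0.74·(1−0.74)^9 = 0.74·5.4295e-06 = 4.01783e-06] × [0.74] = 2.9732e-06
Unnormalised posteriors:
  w_1·f_1 = 0.14 × 0.00528546 = 0.000739964
  w_2·f_2 = 0.22 × 0.00042355 = 9.31811e-05
  w_3·f_3 = 0.37 × 9.43718e-05 = 3.49176e-05
  w_4·f_4 = 0.27 × 2.9732e-06 = 8.02763e-07
Denominator: 0.000739964 + 9.31811e-05 + 3.49176e-05 + 8.02763e-07 = 0.000868865
Responsibility of Urn 3: 3.49176e-05 / 0.000868865 ≈ 0.040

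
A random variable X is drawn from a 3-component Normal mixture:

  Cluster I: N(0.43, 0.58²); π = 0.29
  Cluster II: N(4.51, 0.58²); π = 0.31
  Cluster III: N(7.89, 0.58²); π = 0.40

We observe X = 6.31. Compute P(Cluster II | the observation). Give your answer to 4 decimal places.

Posterior ∝ prior × likelihood, so P(k | x) ∝ π_k f_k(x); normalise over all components.
Evaluate each component's likelihood at the observed value:
  f_I = (1/(0.58·√(2π)))·exp(−(6.31−0.43)²/(2·0.58²)) = 0.687832·exp(-51.38882) = 3.30826e-23
  f_II = (1/(0.58·√(2π)))·exp(−(6.31−4.51)²/(2·0.58²)) = 0.687832·exp(-4.81570) = 0.00557253
  f_III = (1/(0.58·√(2π)))·exp(−(6.31−7.89)²/(2·0.58²)) = 0.687832·exp(-3.71046) = 0.0168286
Multiply by the mixture weights:
  π_I·f_I = 0.29 × 3.30826e-23 = 9.59396e-24
  π_II·f_II = 0.31 × 0.00557253 = 0.00172748
  π_III·f_III = 0.40 × 0.0168286 = 0.00673144
Normaliser: 9.59396e-24 + 0.00172748 + 0.00673144 = 0.00845893
Responsibility of Cluster II: 0.00172748 / 0.00845893 ≈ 0.2042

0.2042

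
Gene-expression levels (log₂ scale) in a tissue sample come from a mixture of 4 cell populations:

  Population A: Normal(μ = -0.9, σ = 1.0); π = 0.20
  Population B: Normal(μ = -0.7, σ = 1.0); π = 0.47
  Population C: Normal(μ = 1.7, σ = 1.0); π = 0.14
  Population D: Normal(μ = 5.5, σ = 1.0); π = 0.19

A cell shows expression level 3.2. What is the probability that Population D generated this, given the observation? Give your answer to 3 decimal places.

Posterior ∝ prior × likelihood, so P(k | x) ∝ π_k f_k(x); normalise over all components.
Evaluate each component's likelihood at the observed value:
  f_A = 8.92617e-05
  f_B = 0.000198655
  f_C = 0.129518
  f_D = 0.028327
Unnormalised posteriors:
  π_A·f_A = 0.20 × 8.92617e-05 = 1.78523e-05
  π_B·f_B = 0.47 × 0.000198655 = 9.33681e-05
  π_C·f_C = 0.14 × 0.129518 = 0.0181325
  π_D·f_D = 0.19 × 0.028327 = 0.00538214
Marginal: 1.78523e-05 + 9.33681e-05 + 0.0181325 + 0.00538214 = 0.0236258
P(Population D | 3.2) = 0.00538214 / 0.0236258 ≈ 0.228

0.228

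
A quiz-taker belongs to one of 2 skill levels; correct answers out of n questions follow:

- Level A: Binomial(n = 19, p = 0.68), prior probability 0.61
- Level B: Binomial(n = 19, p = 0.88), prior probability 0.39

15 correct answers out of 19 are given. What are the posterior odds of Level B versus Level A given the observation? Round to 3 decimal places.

Since P(k|x) ∝ P(Z=k) f_k(x), the posterior odds are P(Z=i) f_i(x) / (P(Z=j) f_j(x)).
Component likelihoods at x = 15 correct answers out of 19:
  f_A = 0.124916
  f_B = 0.118127
0.0460695 / 0.0761986 ≈ 0.605

0.605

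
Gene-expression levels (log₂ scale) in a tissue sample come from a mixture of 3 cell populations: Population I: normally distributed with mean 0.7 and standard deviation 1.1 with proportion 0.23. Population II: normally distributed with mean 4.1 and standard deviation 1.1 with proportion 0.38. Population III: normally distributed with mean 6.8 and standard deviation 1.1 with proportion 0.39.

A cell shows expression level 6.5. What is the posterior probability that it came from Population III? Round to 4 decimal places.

P(component k | x) = π_k·f_k(x) / marginal(x), where marginal(x) = Σ_j π_j·f_j(x).
Evaluate each component's likelihood at the observed value:
  p_I = 3.33016e-07
  p_II = 0.0335602
  p_III = 0.349435
Weight by the priors:
  π_I·p_I = 0.23 × 3.33016e-07 = 7.65937e-08
  π_II·p_II = 0.38 × 0.0335602 = 0.0127529
  π_III·p_III = 0.39 × 0.349435 = 0.13628
Denominator: 7.65937e-08 + 0.0127529 + 0.13628 = 0.149032
P(Population III | 6.5) = 0.13628 / 0.149032 ≈ 0.9144

0.9144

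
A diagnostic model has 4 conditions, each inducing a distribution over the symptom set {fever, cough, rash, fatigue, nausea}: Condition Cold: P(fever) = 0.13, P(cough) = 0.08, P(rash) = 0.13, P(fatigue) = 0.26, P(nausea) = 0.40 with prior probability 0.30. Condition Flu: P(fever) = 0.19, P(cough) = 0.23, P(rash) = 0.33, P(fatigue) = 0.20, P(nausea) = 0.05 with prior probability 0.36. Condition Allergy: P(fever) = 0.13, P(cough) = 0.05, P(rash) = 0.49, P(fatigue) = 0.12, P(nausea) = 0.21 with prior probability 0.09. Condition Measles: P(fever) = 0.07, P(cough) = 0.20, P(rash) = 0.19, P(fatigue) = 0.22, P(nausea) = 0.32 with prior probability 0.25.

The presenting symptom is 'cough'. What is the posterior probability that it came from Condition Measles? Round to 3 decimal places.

0.310

By Bayes' theorem, P(k | x) = π_k f_k(x) / Σ_j π_j f_j(x).
Categorical probabilities:
  L_Cold = P(cough | comp) = 0.08
  L_Flu = P(cough | comp) = 0.23
  L_Allergy = P(cough | comp) = 0.05
  L_Measles = P(cough | comp) = 0.20
Unnormalised posteriors:
  π_Cold·L_Cold = 0.30 × 0.08 = 0.024
  π_Flu·L_Flu = 0.36 × 0.23 = 0.0828
  π_Allergy·L_Allergy = 0.09 × 0.05 = 0.0045
  π_Measles·L_Measles = 0.25 × 0.2 = 0.05
Marginal: 0.024 + 0.0828 + 0.0045 + 0.05 = 0.1613
Responsibility of Condition Measles: 0.05 / 0.1613 ≈ 0.310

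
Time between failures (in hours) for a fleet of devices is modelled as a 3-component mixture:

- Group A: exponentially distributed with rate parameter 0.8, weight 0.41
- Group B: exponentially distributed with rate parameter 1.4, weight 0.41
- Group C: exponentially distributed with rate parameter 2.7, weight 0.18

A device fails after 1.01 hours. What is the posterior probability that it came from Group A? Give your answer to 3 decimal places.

0.460

Posterior ∝ prior × likelihood, so P(k | x) ∝ π_k f_k(x); normalise over all components.
Component likelihoods at x = 1.01 hours:
  p_A = 0.356599
  p_B = 0.340436
  p_C = 0.176621
Prior × likelihood for each component:
  π_A·p_A = 0.41 × 0.356599 = 0.146206
  π_B·p_B = 0.41 × 0.340436 = 0.139579
  π_C·p_C = 0.18 × 0.176621 = 0.0317918
Denominator: 0.146206 + 0.139579 + 0.0317918 = 0.317576
So the posterior for Group A is 0.146206 / 0.317576 ≈ 0.460.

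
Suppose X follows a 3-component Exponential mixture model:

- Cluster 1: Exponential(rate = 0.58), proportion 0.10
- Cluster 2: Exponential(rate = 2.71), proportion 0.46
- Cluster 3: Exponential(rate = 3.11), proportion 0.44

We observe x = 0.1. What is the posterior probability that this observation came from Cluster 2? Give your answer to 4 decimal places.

0.4734

By Bayes' theorem, P(k | x) = w_k f_k(x) / Σ_j w_j f_j(x).
Exponential densities:
  f_1 = 0.58·e^(−0.58·0.1) = 0.58·e^(−0.0580) = 0.547317
  f_2 = 2.71·e^(−2.71·0.1) = 2.71·e^(−0.2710) = 2.06669
  f_3 = 3.11·e^(−3.11·0.1) = 3.11·e^(−0.3110) = 2.27874
Weight by the priors:
  w_1·f_1 = 0.10 × 0.547317 = 0.0547317
  w_2·f_2 = 0.46 × 2.06669 = 0.950678
  w_3·f_3 = 0.44 × 2.27874 = 1.00265
Marginal: 0.0547317 + 0.950678 + 1.00265 = 2.00806
Responsibility of Cluster 2: 0.950678 / 2.00806 ≈ 0.4734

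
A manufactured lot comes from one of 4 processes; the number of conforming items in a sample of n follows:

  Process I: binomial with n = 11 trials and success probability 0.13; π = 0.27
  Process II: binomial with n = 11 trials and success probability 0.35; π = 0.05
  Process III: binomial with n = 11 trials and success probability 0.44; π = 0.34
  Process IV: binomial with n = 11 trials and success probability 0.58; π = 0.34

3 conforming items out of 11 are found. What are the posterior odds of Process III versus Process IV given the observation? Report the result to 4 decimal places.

4.3610

Only the two components matter; the odds are (w_i f_i(x)) / (w_j f_j(x)).
Binomial probabilities:
  L_I = C(11,3)·0.13^3·0.87^8 = 165·0.002197·0.328212 = 0.118978
  L_II = C(11,3)·0.35^3·0.65^8 = 165·0.042875·0.0318645 = 0.225421
  L_III = C(11,3)·0.44^3·0.56^8 = 165·0.085184·0.00967173 = 0.13594
  L_IV = C(11,3)·0.58^3·0.42^8 = 165·0.195112·0.000968265 = 0.0311718
0.0462195 / 0.0105984 ≈ 4.3610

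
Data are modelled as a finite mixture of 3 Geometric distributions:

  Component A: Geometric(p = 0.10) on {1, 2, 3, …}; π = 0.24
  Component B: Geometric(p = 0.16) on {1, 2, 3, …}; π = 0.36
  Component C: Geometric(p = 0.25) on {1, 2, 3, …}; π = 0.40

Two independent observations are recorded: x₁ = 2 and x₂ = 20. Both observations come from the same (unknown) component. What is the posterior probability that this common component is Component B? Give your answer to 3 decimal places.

P(component k | x) = π_k·f_k(x) / marginal(x), where marginal(x) = Σ_j π_j·f_j(x).
Since both observations come from the same component, the likelihood for component k is f_k(x₁)·f_k(x₂).
  f_A = [0.10·(1−0.10)^1 = 0.10·0.9 = 0.09] × [0.0135085] = 0.00121577
  f_B = [0.16·(1−0.16)^1 = 0.16·0.84 = 0.1344] × [0.00582675] = 0.000783115
  f_C = [0.25·(1−0.25)^1 = 0.25·0.75 = 0.1875] × [0.00105707] = 0.000198201
Unnormalised posteriors:
  π_A·f_A = 0.24 × 0.00121577 = 0.000291784
  π_B·f_B = 0.36 × 0.000783115 = 0.000281921
  π_C·f_C = 0.40 × 0.000198201 = 7.92803e-05
Sum: 0.000291784 + 0.000281921 + 7.92803e-05 = 0.000652986
Responsibility of Component B: 0.000281921 / 0.000652986 ≈ 0.432

0.432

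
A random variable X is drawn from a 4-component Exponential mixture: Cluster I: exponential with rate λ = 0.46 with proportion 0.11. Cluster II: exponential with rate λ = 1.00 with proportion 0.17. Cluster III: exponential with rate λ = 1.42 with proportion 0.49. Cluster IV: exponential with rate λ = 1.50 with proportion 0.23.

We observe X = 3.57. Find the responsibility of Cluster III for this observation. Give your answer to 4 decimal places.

0.2125

P(component k | x) = P(Z=k)·f_k(x) / marginal(x), where marginal(x) = Σ_j P(Z=j)·f_j(x).
Component likelihoods at x = 3.57:
  f_I = 0.46·e^(−0.46·3.57) = 0.46·e^(−1.6422) = 0.0890347
  f_II = 1.00·e^(−1.00·3.57) = 1.00·e^(−3.5700) = 0.0281559
  f_III = 1.42·e^(−1.42·3.57) = 1.42·e^(−5.0694) = 0.00892639
  f_IV = 1.50·e^(−1.50·3.57) = 1.50·e^(−5.3550) = 0.0070867
Weight by the priors:
  P(Z=I)·f_I = 0.11 × 0.0890347 = 0.00979382
  P(Z=II)·f_II = 0.17 × 0.0281559 = 0.0047865
  P(Z=III)·f_III = 0.49 × 0.00892639 = 0.00437393
  P(Z=IV)·f_IV = 0.23 × 0.0070867 = 0.00162994
Sum: 0.00979382 + 0.0047865 + 0.00437393 + 0.00162994 = 0.0205842
Responsibility of Cluster III: 0.00437393 / 0.0205842 ≈ 0.2125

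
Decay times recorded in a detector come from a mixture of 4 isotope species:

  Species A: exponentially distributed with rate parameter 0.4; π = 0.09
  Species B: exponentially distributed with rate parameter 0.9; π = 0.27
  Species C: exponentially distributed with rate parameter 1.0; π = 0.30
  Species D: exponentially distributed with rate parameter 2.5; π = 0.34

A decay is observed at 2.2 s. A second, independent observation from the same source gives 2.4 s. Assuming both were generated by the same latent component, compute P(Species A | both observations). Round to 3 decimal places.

Apply Bayes' rule: the posterior for each component is proportional to its prior times its likelihood at x.
Since both observations come from the same component, the likelihood for component k is f_k(x₁)·f_k(x₂).
  p_A = [0.165913] × [0.153157] = 0.0254108
  p_B = [0.124262] × [0.103793] = 0.0128975
  p_C = [0.110803] × [0.090718] = 0.0100518
  p_D = [0.0102169] × [0.00619688] = 6.33131e-05
Unnormalised posteriors:
  w_A·p_A = 0.09 × 0.0254108 = 0.00228697
  w_B·p_B = 0.27 × 0.0128975 = 0.00348233
  w_C·p_C = 0.30 × 0.0100518 = 0.00301555
  w_D·p_D = 0.34 × 6.33131e-05 = 2.15264e-05
Normaliser: 0.00228697 + 0.00348233 + 0.00301555 + 2.15264e-05 = 0.00880638
P(Species A | x) = 0.00228697 / 0.00880638 ≈ 0.260

0.260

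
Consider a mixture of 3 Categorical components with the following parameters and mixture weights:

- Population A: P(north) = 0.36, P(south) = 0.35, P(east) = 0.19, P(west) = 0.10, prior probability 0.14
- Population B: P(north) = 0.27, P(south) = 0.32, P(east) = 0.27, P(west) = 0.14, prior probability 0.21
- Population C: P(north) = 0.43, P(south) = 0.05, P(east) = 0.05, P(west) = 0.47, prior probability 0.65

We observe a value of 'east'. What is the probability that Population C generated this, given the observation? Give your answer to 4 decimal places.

0.2807

The responsibility of component k is π_k f_k(x) divided by Σ_j π_j f_j(x).
Categorical probabilities:
  f_A = 0.19
  f_B = 0.27
  f_C = 0.05
Unnormalised posteriors:
  π_A·f_A = 0.14 × 0.19 = 0.0266
  π_B·f_B = 0.21 × 0.27 = 0.0567
  π_C·f_C = 0.65 × 0.05 = 0.0325
Denominator: 0.0266 + 0.0567 + 0.0325 = 0.1158
P(Population C | x) = 0.0325 / 0.1158 ≈ 0.2807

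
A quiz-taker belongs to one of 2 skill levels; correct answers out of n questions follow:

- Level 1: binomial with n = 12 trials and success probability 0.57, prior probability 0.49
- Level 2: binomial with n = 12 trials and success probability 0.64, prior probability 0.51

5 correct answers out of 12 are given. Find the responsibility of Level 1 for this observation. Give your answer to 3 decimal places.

Posterior ∝ prior × likelihood, so P(k | x) ∝ P(Z=k) f_k(x); normalise over all components.
Component likelihoods at x = 5 correct answers out of 12:
  L_1 = 0.129532
  L_2 = 0.0666412
Multiply by the mixture weights:
  P(Z=1)·L_1 = 0.49 × 0.129532 = 0.0634709
  P(Z=2)·L_2 = 0.51 × 0.0666412 = 0.033987
Marginal: 0.0634709 + 0.033987 = 0.0974579
Responsibility of Level 1: 0.0634709 / 0.0974579 ≈ 0.651

0.651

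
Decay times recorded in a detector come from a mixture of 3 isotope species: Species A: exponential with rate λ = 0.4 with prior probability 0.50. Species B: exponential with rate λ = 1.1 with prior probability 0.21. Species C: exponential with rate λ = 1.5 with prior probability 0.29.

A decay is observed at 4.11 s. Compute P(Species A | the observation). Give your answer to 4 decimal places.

0.9185

P(component k | x) = π_k·f_k(x) / marginal(x), where marginal(x) = Σ_j π_j·f_j(x).
Component likelihoods at x = 4.11 s:
  f_A = 0.4·e^(−0.4·4.11) = 0.4·e^(−1.6440) = 0.0772823
  f_B = 1.1·e^(−1.1·4.11) = 1.1·e^(−4.5210) = 0.011966
  f_C = 1.5·e^(−1.5·4.11) = 1.5·e^(−6.1650) = 0.00315258
Unnormalised posteriors:
  π_A·f_A = 0.50 × 0.0772823 = 0.0386411
  π_B·f_B = 0.21 × 0.011966 = 0.00251285
  π_C·f_C = 0.29 × 0.00315258 = 0.000914247
Denominator: 0.0386411 + 0.00251285 + 0.000914247 = 0.0420682
So the posterior for Species A is 0.0386411 / 0.0420682 ≈ 0.9185.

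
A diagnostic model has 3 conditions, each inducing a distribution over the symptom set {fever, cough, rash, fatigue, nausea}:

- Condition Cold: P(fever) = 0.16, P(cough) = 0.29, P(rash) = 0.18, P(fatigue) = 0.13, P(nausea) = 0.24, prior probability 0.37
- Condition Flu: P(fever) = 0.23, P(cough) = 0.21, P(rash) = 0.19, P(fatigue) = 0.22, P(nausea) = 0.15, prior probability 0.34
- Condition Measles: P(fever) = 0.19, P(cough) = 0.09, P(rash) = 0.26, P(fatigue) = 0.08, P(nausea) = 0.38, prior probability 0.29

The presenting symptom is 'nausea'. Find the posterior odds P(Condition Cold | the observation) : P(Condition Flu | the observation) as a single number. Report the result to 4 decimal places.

1.7412

Since P(k|x) ∝ π_k f_k(x), the posterior odds are π_i f_i(x) / (π_j f_j(x)).
Categorical probabilities:
  f_Cold = 0.24
  f_Flu = 0.15
  f_Measles = 0.38
0.0888 / 0.051 ≈ 1.7412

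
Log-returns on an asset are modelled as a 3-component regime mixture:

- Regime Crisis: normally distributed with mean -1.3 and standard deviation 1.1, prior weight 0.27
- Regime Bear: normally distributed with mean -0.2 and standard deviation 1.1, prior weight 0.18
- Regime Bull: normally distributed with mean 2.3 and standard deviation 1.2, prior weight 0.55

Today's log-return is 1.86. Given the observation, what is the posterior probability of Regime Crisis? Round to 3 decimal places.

0.009

The responsibility of component k is π_k f_k(x) divided by Σ_j π_j f_j(x).
Component likelihoods at x = 1.86:
  f_Crisis = (1/(1.1·√(2π)))·exp(−(1.86−-1.3)²/(2·1.1²)) = 0.362675·exp(-4.12628) = 0.00585459
  f_Bear = (1/(1.1·√(2π)))·exp(−(1.86−-0.2)²/(2·1.1²)) = 0.362675·exp(-1.75355) = 0.0627999
  f_Bull = (1/(1.2·√(2π)))·exp(−(1.86−2.3)²/(2·1.2²)) = 0.332452·exp(-0.06722) = 0.310838
Prior × likelihood for each component:
  π_Crisis·f_Crisis = 0.27 × 0.00585459 = 0.00158074
  π_Bear·f_Bear = 0.18 × 0.0627999 = 0.011304
  π_Bull·f_Bull = 0.55 × 0.310838 = 0.170961
Normaliser: 0.00158074 + 0.011304 + 0.170961 = 0.183846
P(Regime Crisis | 1.86) = 0.00158074 / 0.183846 ≈ 0.009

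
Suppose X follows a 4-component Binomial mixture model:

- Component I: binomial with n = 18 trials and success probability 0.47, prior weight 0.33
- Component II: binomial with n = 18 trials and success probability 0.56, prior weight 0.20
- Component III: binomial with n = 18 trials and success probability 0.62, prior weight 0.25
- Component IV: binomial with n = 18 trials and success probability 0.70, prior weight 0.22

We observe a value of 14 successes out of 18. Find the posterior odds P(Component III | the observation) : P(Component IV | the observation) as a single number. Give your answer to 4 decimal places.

0.5349

Posterior odds = (π_i f_i(x)) / (π_j f_j(x)); the normalising sum cancels.
Component likelihoods at x = 14 successes out of 18:
  L_I = C(18,14)·0.47^14·0.53^4 = 3060·2.56667e-05·0.0789048 = 0.00619719
  L_II = C(18,14)·0.56^14·0.44^4 = 3060·0.000298286·0.037481 = 0.0342109
  L_III = C(18,14)·0.62^14·0.38^4 = 3060·0.00124018·0.0208514 = 0.0791297
  L_IV = C(18,14)·0.70^14·0.30^4 = 3060·0.00678223·0.0081 = 0.168104
0.0197824 / 0.036983 ≈ 0.5349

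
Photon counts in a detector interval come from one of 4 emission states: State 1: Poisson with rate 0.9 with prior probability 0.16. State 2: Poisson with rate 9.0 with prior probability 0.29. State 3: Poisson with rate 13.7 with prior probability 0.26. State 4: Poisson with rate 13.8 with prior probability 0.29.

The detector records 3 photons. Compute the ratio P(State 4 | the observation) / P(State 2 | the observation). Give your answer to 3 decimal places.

0.030

The posterior odds equal the prior odds times the likelihood ratio: (P(Z=i)/P(Z=j))·(f_i(x)/f_j(x)).
Evaluate each component's likelihood at the observed value:
  f_1 = e^(−0.9)·0.9^3/3! = 0.0493982
  f_2 = e^(−9.0)·9.0^3/3! = 0.0149943
  f_3 = e^(−13.7)·13.7^3/3! = 0.000481034
  f_4 = e^(−13.8)·13.8^3/3! = 0.000444859
Odds = (0.29/0.29) × (0.000444859/0.0149943) = 1 × 0.0296685 ≈ 0.030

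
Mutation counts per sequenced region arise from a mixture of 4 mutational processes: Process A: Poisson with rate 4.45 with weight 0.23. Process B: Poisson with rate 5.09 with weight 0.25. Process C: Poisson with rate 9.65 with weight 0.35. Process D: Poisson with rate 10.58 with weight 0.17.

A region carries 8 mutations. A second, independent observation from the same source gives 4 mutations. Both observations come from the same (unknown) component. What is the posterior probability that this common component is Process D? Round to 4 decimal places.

P(component k | x) = π_k·f_k(x) / marginal(x), where marginal(x) = Σ_j π_j·f_j(x).
Since both observations come from the same component, the likelihood for component k is f_k(x₁)·f_k(x₂).
  p_A = [e^(−4.45)·4.45^8/8! = 0.0445399] × [0.190818] = 0.00849899
  p_B = [e^(−5.09)·5.09^8/8! = 0.0688118] × [0.172227] = 0.0118512
  p_C = [e^(−9.65)·9.65^8/8! = 0.120159] × [0.0232786] = 0.00279713
  p_D = [e^(−10.58)·10.58^8/8! = 0.0989758] × [0.0132708] = 0.00131348
Prior × likelihood for each component:
  π_A·p_A = 0.23 × 0.00849899 = 0.00195477
  π_B·p_B = 0.25 × 0.0118512 = 0.00296281
  π_C·p_C = 0.35 × 0.00279713 = 0.000978995
  π_D·p_D = 0.17 × 0.00131348 = 0.000223292
Evidence: 0.00195477 + 0.00296281 + 0.000978995 + 0.000223292 = 0.00611987
Responsibility of Process D: 0.000223292 / 0.00611987 ≈ 0.0365

0.0365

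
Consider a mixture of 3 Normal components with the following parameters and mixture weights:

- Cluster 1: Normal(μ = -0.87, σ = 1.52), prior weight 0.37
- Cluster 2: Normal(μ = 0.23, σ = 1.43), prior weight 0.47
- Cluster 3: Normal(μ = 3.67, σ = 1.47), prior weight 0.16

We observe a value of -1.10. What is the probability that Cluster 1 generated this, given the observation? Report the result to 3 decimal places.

The responsibility of component k is w_k f_k(x) divided by Σ_j w_j f_j(x).
Component likelihoods at x = -1.10:
  p_1 = (1/(1.52·√(2π)))·exp(−(-1.10−-0.87)²/(2·1.52²)) = 0.262462·exp(-0.01145) = 0.259474
  p_2 = (1/(1.43·√(2π)))·exp(−(-1.10−0.23)²/(2·1.43²)) = 0.278981·exp(-0.43252) = 0.181024
  p_3 = (1/(1.47·√(2π)))·exp(−(-1.10−3.67)²/(2·1.47²)) = 0.271389·exp(-5.26468) = 0.00140337
Prior × likelihood for each component:
  w_1·p_1 = 0.37 × 0.259474 = 0.0960055
  w_2·p_2 = 0.47 × 0.181024 = 0.0850811
  w_3·p_3 = 0.16 × 0.00140337 = 0.000224538
Sum: 0.0960055 + 0.0850811 + 0.000224538 = 0.181311
So the posterior for Cluster 1 is 0.0960055 / 0.181311 ≈ 0.530.

0.530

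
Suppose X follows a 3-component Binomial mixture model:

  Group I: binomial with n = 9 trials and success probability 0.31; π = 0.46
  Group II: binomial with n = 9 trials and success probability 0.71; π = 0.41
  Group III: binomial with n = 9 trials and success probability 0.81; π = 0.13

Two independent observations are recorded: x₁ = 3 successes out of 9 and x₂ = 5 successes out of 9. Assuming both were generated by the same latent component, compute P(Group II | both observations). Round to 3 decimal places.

0.104

Posterior ∝ prior × likelihood, so P(k | x) ∝ P(Z=k) f_k(x); normalise over all components.
Since both observations come from the same component, the likelihood for component k is f_k(x₁)·f_k(x₂).
  f_I = [0.270059] × [0.0817665] = 0.0220818
  f_II = [0.0178831] × [0.160788] = 0.00287539
  f_III = [0.00210018] × [0.0572546] = 0.000120245
Multiply by the mixture weights:
  P(Z=I)·f_I = 0.46 × 0.0220818 = 0.0101576
  P(Z=II)·f_II = 0.41 × 0.00287539 = 0.00117891
  P(Z=III)·f_III = 0.13 × 0.000120245 = 1.56318e-05
Denominator: 0.0101576 + 0.00117891 + 1.56318e-05 = 0.0113522
P(Group II | data) ≈ 0.104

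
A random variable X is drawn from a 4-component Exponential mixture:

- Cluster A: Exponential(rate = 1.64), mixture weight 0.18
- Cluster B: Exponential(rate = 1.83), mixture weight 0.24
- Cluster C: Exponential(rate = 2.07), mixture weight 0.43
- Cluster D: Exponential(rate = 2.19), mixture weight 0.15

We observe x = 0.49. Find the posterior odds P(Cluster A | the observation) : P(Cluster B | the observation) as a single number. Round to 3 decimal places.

0.738

The posterior odds equal the prior odds times the likelihood ratio: (w_i/w_j)·(f_i(x)/f_j(x)).
Evaluate each component's likelihood at the observed value:
  L_A = 1.64·e^(−1.64·0.49) = 1.64·e^(−0.8036) = 0.734251
  L_B = 1.83·e^(−1.83·0.49) = 1.83·e^(−0.8967) = 0.746482
  L_C = 2.07·e^(−2.07·0.49) = 2.07·e^(−1.0143) = 0.750698
  L_D = 2.19·e^(−2.19·0.49) = 2.19·e^(−1.0731) = 0.748864
0.132165 / 0.179156 ≈ 0.738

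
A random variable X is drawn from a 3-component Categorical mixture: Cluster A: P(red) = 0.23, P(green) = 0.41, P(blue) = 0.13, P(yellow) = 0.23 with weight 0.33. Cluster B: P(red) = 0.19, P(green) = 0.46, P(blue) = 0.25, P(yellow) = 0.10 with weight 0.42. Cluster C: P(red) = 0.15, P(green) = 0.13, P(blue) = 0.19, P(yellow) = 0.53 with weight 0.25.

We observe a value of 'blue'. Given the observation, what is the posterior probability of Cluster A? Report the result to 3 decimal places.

0.220

Posterior ∝ prior × likelihood, so P(k | x) ∝ P(Z=k) f_k(x); normalise over all components.
Categorical probabilities:
  L_A = P(blue | comp) = 0.13
  L_B = P(blue | comp) = 0.25
  L_C = P(blue | comp) = 0.19
Prior × likelihood for each component:
  P(Z=A)·L_A = 0.33 × 0.13 = 0.0429
  P(Z=B)·L_B = 0.42 × 0.25 = 0.105
  P(Z=C)·L_C = 0.25 × 0.19 = 0.0475
Sum: 0.0429 + 0.105 + 0.0475 = 0.1954
Responsibility of Cluster A: 0.0429 / 0.1954 ≈ 0.220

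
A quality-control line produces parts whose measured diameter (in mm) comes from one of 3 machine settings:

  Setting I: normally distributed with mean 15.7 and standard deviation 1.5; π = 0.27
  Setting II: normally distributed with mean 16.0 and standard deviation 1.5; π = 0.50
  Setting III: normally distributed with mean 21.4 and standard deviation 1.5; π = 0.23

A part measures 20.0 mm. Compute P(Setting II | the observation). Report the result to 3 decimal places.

P(component k | x) = π_k·f_k(x) / marginal(x), where marginal(x) = Σ_j π_j·f_j(x).
Normal densities:
  L_I = (1/(1.5·√(2π)))·exp(−(20.0−15.7)²/(2·1.5²)) = 0.265962·exp(-4.10889) = 0.00436869
  L_II = (1/(1.5·√(2π)))·exp(−(20.0−16.0)²/(2·1.5²)) = 0.265962·exp(-3.55556) = 0.00759732
  L_III = (1/(1.5·√(2π)))·exp(−(20.0−21.4)²/(2·1.5²)) = 0.265962·exp(-0.43556) = 0.172052
Prior × likelihood for each component:
  π_I·L_I = 0.27 × 0.00436869 = 0.00117955
  π_II·L_II = 0.50 × 0.00759732 = 0.00379866
  π_III·L_III = 0.23 × 0.172052 = 0.0395719
Sum: 0.00117955 + 0.00379866 + 0.0395719 = 0.0445501
P(Setting II | 20.0 mm) = 0.00379866 / 0.0445501 ≈ 0.085

0.085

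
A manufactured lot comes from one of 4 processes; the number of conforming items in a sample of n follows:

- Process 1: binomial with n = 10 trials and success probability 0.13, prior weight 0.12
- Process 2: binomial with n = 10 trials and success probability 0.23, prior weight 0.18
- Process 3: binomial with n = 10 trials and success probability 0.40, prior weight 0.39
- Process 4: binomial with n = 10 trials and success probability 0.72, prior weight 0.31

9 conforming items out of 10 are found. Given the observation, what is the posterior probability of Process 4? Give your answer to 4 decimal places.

0.9865

P(component k | x) = w_k·f_k(x) / marginal(x), where marginal(x) = Σ_j w_j·f_j(x).
Component likelihoods at x = 9 conforming items out of 10:
  f_1 = C(10,9)·0.13^9·0.87^1 = 10·1.06045e-08·0.87 = 9.22591e-08
  f_2 = C(10,9)·0.23^9·0.77^1 = 10·1.80115e-06·0.77 = 1.38689e-05
  f_3 = C(10,9)·0.40^9·0.60^1 = 10·0.000262144·0.6 = 0.00157286
  f_4 = C(10,9)·0.72^9·0.28^1 = 10·0.0519987·0.28 = 0.145596
Multiply by the mixture weights:
  w_1·f_1 = 0.12 × 9.22591e-08 = 1.10711e-08
  w_2·f_2 = 0.18 × 1.38689e-05 = 2.4964e-06
  w_3·f_3 = 0.39 × 0.00157286 = 0.000613417
  w_4·f_4 = 0.31 × 0.145596 = 0.0451349
Normaliser: 1.10711e-08 + 2.4964e-06 + 0.000613417 + 0.0451349 = 0.0457508
P(Process 4 | 9 conforming items out of 10) = 0.0451349 / 0.0457508 ≈ 0.9865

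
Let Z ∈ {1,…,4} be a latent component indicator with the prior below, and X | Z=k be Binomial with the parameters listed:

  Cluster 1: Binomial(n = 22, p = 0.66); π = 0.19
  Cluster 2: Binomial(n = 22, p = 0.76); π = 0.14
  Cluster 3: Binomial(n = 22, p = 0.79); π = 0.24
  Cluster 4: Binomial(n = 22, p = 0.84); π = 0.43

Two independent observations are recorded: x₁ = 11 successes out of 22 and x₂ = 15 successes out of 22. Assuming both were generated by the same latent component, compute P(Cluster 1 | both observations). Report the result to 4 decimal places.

P(component k | x) = w_k·f_k(x) / marginal(x), where marginal(x) = Σ_j w_j·f_j(x).
Since both observations come from the same component, the likelihood for component k is f_k(x₁)·f_k(x₂).
  p_1 = [C(22,11)·0.66^11·0.34^11 = 705432·0.010351·7.01888e-06 = 0.0512515] × [0.175933] = 0.00901684
  p_2 = [C(22,11)·0.76^11·0.24^11 = 705432·0.0488596·1.52168e-07 = 0.00524479] × [0.127503] = 0.000668725
  p_3 = [C(22,11)·0.79^11·0.21^11 = 705432·0.0747994·3.50278e-08 = 0.00184827] × [0.0894907] = 0.000165403
  p_4 = [C(22,11)·0.84^11·0.16^11 = 705432·0.146917·1.75922e-09 = 0.000182325] × [0.0334862] = 6.10538e-06
Unnormalised posteriors:
  w_1·p_1 = 0.19 × 0.00901684 = 0.0017132
  w_2·p_2 = 0.14 × 0.000668725 = 9.36215e-05
  w_3·p_3 = 0.24 × 0.000165403 = 3.96967e-05
  w_4·p_4 = 0.43 × 6.10538e-06 = 2.62531e-06
Normaliser: 0.0017132 + 9.36215e-05 + 3.96967e-05 + 2.62531e-06 = 0.00184914
P(Cluster 1 | x₁, x₂) ≈ 0.9265

0.9265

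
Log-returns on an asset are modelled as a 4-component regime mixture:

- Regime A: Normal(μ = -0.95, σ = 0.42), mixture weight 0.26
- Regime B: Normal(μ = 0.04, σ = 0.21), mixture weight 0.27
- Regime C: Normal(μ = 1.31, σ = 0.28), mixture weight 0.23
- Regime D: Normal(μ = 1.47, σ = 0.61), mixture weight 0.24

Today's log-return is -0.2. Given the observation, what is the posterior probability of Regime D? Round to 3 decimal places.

The responsibility of component k is P(Z=k) f_k(x) divided by Σ_j P(Z=j) f_j(x).
Normal densities:
  L_A = (1/(0.42·√(2π)))·exp(−(-0.2−-0.95)²/(2·0.42²)) = 0.949863·exp(-1.59439) = 0.192853
  L_B = (1/(0.21·√(2π)))·exp(−(-0.2−0.04)²/(2·0.21²)) = 1.899725·exp(-0.65306) = 0.988712
  L_C = (1/(0.28·√(2π)))·exp(−(-0.2−1.31)²/(2·0.28²)) = 1.424794·exp(-14.54145) = 6.89412e-07
  L_D = (1/(0.61·√(2π)))·exp(−(-0.2−1.47)²/(2·0.61²)) = 0.654004·exp(-3.74751) = 0.015419
Unnormalised posteriors:
  P(Z=A)·L_A = 0.26 × 0.192853 = 0.0501418
  P(Z=B)·L_B = 0.27 × 0.988712 = 0.266952
  P(Z=C)·L_C = 0.23 × 6.89412e-07 = 1.58565e-07
  P(Z=D)·L_D = 0.24 × 0.015419 = 0.00370055
Denominator: 0.0501418 + 0.266952 + 1.58565e-07 + 0.00370055 = 0.320795
P(Regime D | -0.2) = 0.00370055 / 0.320795 ≈ 0.012

0.012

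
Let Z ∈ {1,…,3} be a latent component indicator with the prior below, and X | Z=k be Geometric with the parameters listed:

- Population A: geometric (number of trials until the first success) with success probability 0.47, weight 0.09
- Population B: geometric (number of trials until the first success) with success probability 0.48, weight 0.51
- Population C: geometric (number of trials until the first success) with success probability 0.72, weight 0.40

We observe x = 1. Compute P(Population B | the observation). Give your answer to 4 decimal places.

P(component k | x) = π_k·f_k(x) / marginal(x), where marginal(x) = Σ_j π_j·f_j(x).
Evaluate each component's likelihood at the observed value:
  p_A = 0.47·(1−0.47)^0 = 0.47·1 = 0.47
  p_B = 0.48·(1−0.48)^0 = 0.48·1 = 0.48
  p_C = 0.72·(1−0.72)^0 = 0.72·1 = 0.72
Weight by the priors:
  π_A·p_A = 0.09 × 0.47 = 0.0423
  π_B·p_B = 0.51 × 0.48 = 0.2448
  π_C·p_C = 0.40 × 0.72 = 0.288
Marginal: 0.0423 + 0.2448 + 0.288 = 0.5751
Responsibility of Population B: 0.2448 / 0.5751 ≈ 0.4257

0.4257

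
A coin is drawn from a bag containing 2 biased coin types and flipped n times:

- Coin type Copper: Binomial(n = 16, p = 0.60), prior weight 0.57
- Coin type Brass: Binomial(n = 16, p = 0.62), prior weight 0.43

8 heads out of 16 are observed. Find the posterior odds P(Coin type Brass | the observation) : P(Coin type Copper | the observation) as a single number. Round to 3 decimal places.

The posterior odds equal the prior odds times the likelihood ratio: (P(Z=i)/P(Z=j))·(f_i(x)/f_j(x)).
Component likelihoods at x = 8 heads out of 16:
  p_Copper = 0.141667
  p_Brass = 0.122175
Posterior odds = (P(Z=Brass)·p_Brass) / (P(Z=Copper)·p_Copper) = (0.43·0.122175) / (0.57·0.141667) = 0.0525351 / 0.0807501 ≈ 0.651

0.651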